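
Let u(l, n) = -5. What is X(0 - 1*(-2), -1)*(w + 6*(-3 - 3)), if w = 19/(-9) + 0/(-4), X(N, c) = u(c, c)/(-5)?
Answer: -343/9 ≈ -38.111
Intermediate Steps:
X(N, c) = 1 (X(N, c) = -5/(-5) = -5*(-⅕) = 1)
w = -19/9 (w = 19*(-⅑) + 0*(-¼) = -19/9 + 0 = -19/9 ≈ -2.1111)
X(0 - 1*(-2), -1)*(w + 6*(-3 - 3)) = 1*(-19/9 + 6*(-3 - 3)) = 1*(-19/9 + 6*(-6)) = 1*(-19/9 - 36) = 1*(-343/9) = -343/9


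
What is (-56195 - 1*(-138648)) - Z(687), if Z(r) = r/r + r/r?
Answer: 82451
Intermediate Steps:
Z(r) = 2 (Z(r) = 1 + 1 = 2)
(-56195 - 1*(-138648)) - Z(687) = (-56195 - 1*(-138648)) - 1*2 = (-56195 + 138648) - 2 = 82453 - 2 = 82451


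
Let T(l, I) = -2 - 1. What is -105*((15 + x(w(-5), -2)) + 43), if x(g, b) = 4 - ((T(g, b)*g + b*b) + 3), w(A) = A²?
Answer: -13650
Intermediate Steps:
T(l, I) = -3
x(g, b) = 1 - b² + 3*g (x(g, b) = 4 - ((-3*g + b*b) + 3) = 4 - ((-3*g + b²) + 3) = 4 - ((b² - 3*g) + 3) = 4 - (3 + b² - 3*g) = 4 + (-3 - b² + 3*g) = 1 - b² + 3*g)
-105*((15 + x(w(-5), -2)) + 43) = -105*((15 + (1 - 1*(-2)² + 3*(-5)²)) + 43) = -105*((15 + (1 - 1*4 + 3*25)) + 43) = -105*((15 + (1 - 4 + 75)) + 43) = -105*((15 + 72) + 43) = -105*(87 + 43) = -105*130 = -13650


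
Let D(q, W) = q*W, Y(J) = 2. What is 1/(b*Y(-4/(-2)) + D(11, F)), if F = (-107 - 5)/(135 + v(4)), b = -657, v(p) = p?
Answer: -139/183878 ≈ -0.00075594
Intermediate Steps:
F = -112/139 (F = (-107 - 5)/(135 + 4) = -112/139 ≈ -0.80576)
D(q, W) = W*q
1/(b*Y(-4/(-2)) + D(11, F)) = 1/(-657*2 - 112/139*11) = 1/(-1314 - 1232/139) = 1/(-183878/139) = -139/183878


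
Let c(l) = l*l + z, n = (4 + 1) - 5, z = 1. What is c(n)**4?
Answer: 1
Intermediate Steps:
n = 0 (n = 5 - 5 = 0)
c(l) = 1 + l**2 (c(l) = l*l + 1 = l**2 + 1 = 1 + l**2)
c(n)**4 = (1 + 0**2)**4 = (1 + 0)**4 = 1**4 = 1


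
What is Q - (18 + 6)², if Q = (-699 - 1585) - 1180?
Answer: -4040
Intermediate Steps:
Q = -3464 (Q = -2284 - 1180 = -3464)
Q - (18 + 6)² = -3464 - (18 + 6)² = -3464 - 1*24² = -3464 - 1*576 = -3464 - 576 = -4040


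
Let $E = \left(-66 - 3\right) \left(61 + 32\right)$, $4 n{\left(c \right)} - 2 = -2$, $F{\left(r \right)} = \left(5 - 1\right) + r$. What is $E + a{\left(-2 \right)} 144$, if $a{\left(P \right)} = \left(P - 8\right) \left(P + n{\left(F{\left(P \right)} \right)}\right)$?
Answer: $-3537$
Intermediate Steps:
$F{\left(r \right)} = 4 + r$
$n{\left(c \right)} = 0$ ($n{\left(c \right)} = \frac{1}{2} + \frac{1}{4} \left(-2\right) = \frac{1}{2} - \frac{1}{2} = 0$)
$E = -6417$ ($E = \left(-69\right) 93 = -6417$)
$a{\left(P \right)} = P \left(-8 + P\right)$ ($a{\left(P \right)} = \left(P - 8\right) \left(P + 0\right) = \left(-8 + P\right) P = P \left(-8 + P\right)$)
$E + a{\left(-2 \right)} 144 = -6417 + - 2 \left(-8 - 2\right) 144 = -6417 + \left(-2\right) \left(-10\right) 144 = -6417 + 20 \cdot 144 = -6417 + 2880 = -3537$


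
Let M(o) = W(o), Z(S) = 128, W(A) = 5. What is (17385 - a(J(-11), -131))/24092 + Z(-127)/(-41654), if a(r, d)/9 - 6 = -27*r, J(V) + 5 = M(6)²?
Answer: 460630069/501764084 ≈ 0.91802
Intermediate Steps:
M(o) = 5
J(V) = 20 (J(V) = -5 + 5² = -5 + 25 = 20)
a(r, d) = 54 - 243*r (a(r, d) = 54 + 9*(-27*r) = 54 - 243*r)
(17385 - a(J(-11), -131))/24092 + Z(-127)/(-41654) = (17385 - (54 - 243*20))/24092 + 128/(-41654) = (17385 - (54 - 4860))*(1/24092) + 128*(-1/41654) = (17385 - 1*(-4806))*(1/24092) - 64/20827 = (17385 + 4806)*(1/24092) - 64/20827 = 22191*(1/24092) - 64/20827 = 22191/24092 - 64/20827 = 460630069/501764084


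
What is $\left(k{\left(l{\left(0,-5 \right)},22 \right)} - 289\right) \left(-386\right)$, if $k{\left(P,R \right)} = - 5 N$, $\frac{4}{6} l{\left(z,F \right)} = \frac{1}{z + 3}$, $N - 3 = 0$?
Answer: $117344$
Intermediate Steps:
$N = 3$ ($N = 3 + 0 = 3$)
$l{\left(z,F \right)} = \frac{3}{2 \left(3 + z\right)}$ ($l{\left(z,F \right)} = \frac{3}{2 \left(z + 3\right)} = \frac{3}{2 \left(3 + z\right)}$)
$k{\left(P,R \right)} = -15$ ($k{\left(P,R \right)} = \left(-5\right) 3 = -15$)
$\left(k{\left(l{\left(0,-5 \right)},22 \right)} - 289\right) \left(-386\right) = \left(-15 - 289\right) \left(-386\right) = \left(-304\right) \left(-386\right) = 117344$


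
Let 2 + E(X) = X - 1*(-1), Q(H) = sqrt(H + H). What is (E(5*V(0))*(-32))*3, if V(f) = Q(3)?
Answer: 96 - 480*sqrt(6) ≈ -1079.8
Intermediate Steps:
Q(H) = sqrt(2)*sqrt(H) (Q(H) = sqrt(2*H) = sqrt(2)*sqrt(H))
V(f) = sqrt(6) (V(f) = sqrt(2)*sqrt(3) = sqrt(6))
E(X) = -1 + X (E(X) = -2 + (X - 1*(-1)) = -2 + (X + 1) = -2 + (1 + X) = -1 + X)
(E(5*V(0))*(-32))*3 = ((-1 + 5*sqrt(6))*(-32))*3 = (32 - 160*sqrt(6))*3 = 96 - 480*sqrt(6)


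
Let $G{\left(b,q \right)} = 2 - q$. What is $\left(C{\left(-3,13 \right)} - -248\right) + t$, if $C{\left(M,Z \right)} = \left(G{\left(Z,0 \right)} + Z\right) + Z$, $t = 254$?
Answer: $530$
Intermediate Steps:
$C{\left(M,Z \right)} = 2 + 2 Z$ ($C{\left(M,Z \right)} = \left(\left(2 - 0\right) + Z\right) + Z = \left(\left(2 + 0\right) + Z\right) + Z = \left(2 + Z\right) + Z = 2 + 2 Z$)
$\left(C{\left(-3,13 \right)} - -248\right) + t = \left(\left(2 + 2 \cdot 13\right) - -248\right) + 254 = \left(\left(2 + 26\right) + 248\right) + 254 = \left(28 + 248\right) + 254 = 276 + 254 = 530$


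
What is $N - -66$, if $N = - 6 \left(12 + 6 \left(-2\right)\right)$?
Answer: $66$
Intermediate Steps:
$N = 0$ ($N = - 6 \left(12 - 12\right) = \left(-6\right) 0 = 0$)
$N - -66 = 0 - -66 = 0 + 66 = 66$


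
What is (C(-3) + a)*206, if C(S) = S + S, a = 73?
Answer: 13802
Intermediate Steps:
C(S) = 2*S
(C(-3) + a)*206 = (2*(-3) + 73)*206 = (-6 + 73)*206 = 67*206 = 13802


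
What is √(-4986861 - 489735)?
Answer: 2*I*√1369149 ≈ 2340.2*I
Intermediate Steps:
√(-4986861 - 489735) = √(-5476596) = 2*I*√1369149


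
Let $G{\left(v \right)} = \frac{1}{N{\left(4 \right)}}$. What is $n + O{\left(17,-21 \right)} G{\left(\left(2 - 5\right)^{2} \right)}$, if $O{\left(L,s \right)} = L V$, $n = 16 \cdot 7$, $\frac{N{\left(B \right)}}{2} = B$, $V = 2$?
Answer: $\frac{465}{4} \approx 116.25$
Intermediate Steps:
$N{\left(B \right)} = 2 B$
$n = 112$
$O{\left(L,s \right)} = 2 L$ ($O{\left(L,s \right)} = L 2 = 2 L$)
$G{\left(v \right)} = \frac{1}{8}$ ($G{\left(v \right)} = \frac{1}{2 \cdot 4} = \frac{1}{8}$)
$n + O{\left(17,-21 \right)} G{\left(\left(2 - 5\right)^{2} \right)} = 112 + 2 \cdot 17 \cdot \frac{1}{8} = 112 + 34 \cdot \frac{1}{8} = 112 + \frac{17}{4} = \frac{465}{4}$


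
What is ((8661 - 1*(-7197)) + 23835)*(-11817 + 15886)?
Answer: 161510817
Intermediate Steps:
((8661 - 1*(-7197)) + 23835)*(-11817 + 15886) = ((8661 + 7197) + 23835)*4069 = (15858 + 23835)*4069 = 39693*4069 = 161510817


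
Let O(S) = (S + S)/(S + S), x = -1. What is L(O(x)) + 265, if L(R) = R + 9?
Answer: 275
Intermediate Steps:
O(S) = 1 (O(S) = (2*S)/((2*S)) = (2*S)*(1/(2*S)) = 1)
L(R) = 9 + R
L(O(x)) + 265 = (9 + 1) + 265 = 10 + 265 = 275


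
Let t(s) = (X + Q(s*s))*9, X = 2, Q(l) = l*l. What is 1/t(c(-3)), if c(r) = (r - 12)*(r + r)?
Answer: 1/590490018 ≈ 1.6935e-9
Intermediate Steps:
Q(l) = l²
c(r) = 2*r*(-12 + r) (c(r) = (-12 + r)*(2*r) = 2*r*(-12 + r))
t(s) = 18 + 9*s⁴ (t(s) = (2 + (s*s)²)*9 = (2 + (s²)²)*9 = (2 + s⁴)*9 = 18 + 9*s⁴)
1/t(c(-3)) = 1/(18 + 9*(2*(-3)*(-12 - 3))⁴) = 1/(18 + 9*(2*(-3)*(-15))⁴) = 1/(18 + 9*90⁴) = 1/(18 + 9*65610000) = 1/(18 + 590490000) = 1/590490018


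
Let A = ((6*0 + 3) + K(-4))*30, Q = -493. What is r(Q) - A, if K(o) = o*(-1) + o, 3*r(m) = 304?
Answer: 34/3 ≈ 11.333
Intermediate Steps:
r(m) = 304/3 (r(m) = (1/3)*304 = 304/3)
K(o) = 0 (K(o) = -o + o = 0)
A = 90 (A = ((6*0 + 3) + 0)*30 = ((0 + 3) + 0)*30 = (3 + 0)*30 = 3*30 = 90)
r(Q) - A = 304/3 - 1*90 = 304/3 - 90 = 34/3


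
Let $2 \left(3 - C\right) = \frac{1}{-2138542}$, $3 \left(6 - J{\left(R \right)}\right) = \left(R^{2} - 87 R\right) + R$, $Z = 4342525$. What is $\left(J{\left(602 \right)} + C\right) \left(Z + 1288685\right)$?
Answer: $- \frac{1246828426682908095}{2138542} \approx -5.8303 \cdot 10^{11}$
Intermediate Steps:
$J{\left(R \right)} = 6 - \frac{R^{2}}{3} + \frac{86 R}{3}$ ($J{\left(R \right)} = 6 - \frac{\left(R^{2} - 87 R\right) + R}{3} = 6 - \frac{R^{2} - 86 R}{3} = 6 - \left(- \frac{86 R}{3} + \frac{R^{2}}{3}\right) = 6 - \frac{R^{2}}{3} + \frac{86 R}{3}$)
$C = \frac{12831253}{4277084}$ ($C = 3 - \frac{1}{2 \left(-2138542\right)} = 3 - - \frac{1}{4277084} = 3 + \frac{1}{4277084} = \frac{12831253}{4277084} \approx 3.0$)
$\left(J{\left(602 \right)} + C\right) \left(Z + 1288685\right) = \left(\left(6 - \frac{602^{2}}{3} + \frac{86}{3} \cdot 602\right) + \frac{12831253}{4277084}\right) \left(4342525 + 1288685\right) = \left(\left(6 - \frac{362404}{3} + \frac{51772}{3}\right) + \frac{12831253}{4277084}\right) 5631210 = \left(-103538 + \frac{12831253}{4277084}\right) 5631210 = \left(- \frac{442827891939}{4277084}\right) 5631210 = - \frac{1246828426682908095}{2138542}$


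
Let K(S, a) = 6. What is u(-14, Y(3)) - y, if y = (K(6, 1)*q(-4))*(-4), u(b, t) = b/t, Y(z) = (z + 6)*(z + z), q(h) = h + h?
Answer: -5191/27 ≈ -192.26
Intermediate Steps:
q(h) = 2*h
Y(z) = 2*z*(6 + z) (Y(z) = (6 + z)*(2*z) = 2*z*(6 + z))
y = 192 (y = (6*(2*(-4)))*(-4) = (6*(-8))*(-4) = -48*(-4) = 192)
u(-14, Y(3)) - y = -14*1/(6*(6 + 3)) - 1*192 = -14/(2*3*9) - 192 = -14/54 - 192 = -14*1/54 - 192 = -7/27 - 192 = -5191/27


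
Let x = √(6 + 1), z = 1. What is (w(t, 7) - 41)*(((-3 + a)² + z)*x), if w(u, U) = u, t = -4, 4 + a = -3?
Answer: -4545*√7 ≈ -12025.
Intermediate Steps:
a = -7 (a = -4 - 3 = -7)
x = √7 ≈ 2.6458
(w(t, 7) - 41)*(((-3 + a)² + z)*x) = (-4 - 41)*(((-3 - 7)² + 1)*√7) = -45*((-10)² + 1)*√7 = -45*(100 + 1)*√7 = -4545*√7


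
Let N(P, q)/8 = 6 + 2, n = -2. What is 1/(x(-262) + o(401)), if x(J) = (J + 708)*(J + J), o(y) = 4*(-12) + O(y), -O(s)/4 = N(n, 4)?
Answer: -1/234008 ≈ -4.2734e-6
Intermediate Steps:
N(P, q) = 64 (N(P, q) = 8*(6 + 2) = 8*8 = 64)
O(s) = -256 (O(s) = -4*64 = -256)
o(y) = -304 (o(y) = 4*(-12) - 256 = -48 - 256 = -304)
x(J) = 2*J*(708 + J) (x(J) = (708 + J)*(2*J) = 2*J*(708 + J))
1/(x(-262) + o(401)) = 1/(2*(-262)*(708 - 262) - 304) = 1/(2*(-262)*446 - 304) = 1/(-233704 - 304) = 1/(-234008) = -1/234008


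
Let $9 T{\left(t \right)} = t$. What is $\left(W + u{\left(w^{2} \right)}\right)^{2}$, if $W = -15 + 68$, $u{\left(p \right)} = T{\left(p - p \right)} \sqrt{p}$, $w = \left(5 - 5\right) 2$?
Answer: $2809$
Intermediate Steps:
$T{\left(t \right)} = \frac{t}{9}$
$w = 0$ ($w = 0 \cdot 2 = 0$)
$u{\left(p \right)} = 0$ ($u{\left(p \right)} = \frac{p - p}{9} \sqrt{p} = \frac{1}{9} \cdot 0 \sqrt{p} = 0 \sqrt{p} = 0$)
$W = 53$
$\left(W + u{\left(w^{2} \right)}\right)^{2} = \left(53 + 0\right)^{2} = 53^{2} = 2809$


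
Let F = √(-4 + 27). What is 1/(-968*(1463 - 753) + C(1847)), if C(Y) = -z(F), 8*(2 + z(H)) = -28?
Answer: -2/1374549 ≈ -1.4550e-6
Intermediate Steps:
F = √23 ≈ 4.7958
z(H) = -11/2 (z(H) = -2 + (⅛)*(-28) = -2 - 7/2 = -11/2)
C(Y) = 11/2 (C(Y) = -1*(-11/2) = 11/2)
1/(-968*(1463 - 753) + C(1847)) = 1/(-968*(1463 - 753) + 11/2) = 1/(-968*710 + 11/2) = 1/(-687280 + 11/2) = 1/(-1374549/2) = -2/1374549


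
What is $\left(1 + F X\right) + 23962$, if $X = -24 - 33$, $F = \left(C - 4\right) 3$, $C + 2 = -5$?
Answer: $25844$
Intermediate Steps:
$C = -7$ ($C = -2 - 5 = -7$)
$F = -33$ ($F = \left(-7 - 4\right) 3 = \left(-11\right) 3 = -33$)
$X = -57$
$\left(1 + F X\right) + 23962 = \left(1 - -1881\right) + 23962 = \left(1 + 1881\right) + 23962 = 1882 + 23962 = 25844$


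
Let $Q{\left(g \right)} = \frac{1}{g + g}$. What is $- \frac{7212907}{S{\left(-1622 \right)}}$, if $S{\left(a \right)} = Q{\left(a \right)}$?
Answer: $23398670308$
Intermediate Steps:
$Q{\left(g \right)} = \frac{1}{2 g}$
$S{\left(a \right)} = \frac{1}{2 a}$
$- \frac{7212907}{S{\left(-1622 \right)}} = - \frac{7212907}{\frac{1}{2} \frac{1}{-1622}} = - \frac{7212907}{\frac{1}{2} \left(- \frac{1}{1622}\right)} = - \frac{7212907}{- \frac{1}{3244}} = \left(-7212907\right) \left(-3244\right) = 23398670308$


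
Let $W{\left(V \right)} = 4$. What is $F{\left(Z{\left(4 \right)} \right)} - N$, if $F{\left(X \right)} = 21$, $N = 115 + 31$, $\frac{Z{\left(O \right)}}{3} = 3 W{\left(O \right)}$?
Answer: $-125$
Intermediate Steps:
$Z{\left(O \right)} = 36$ ($Z{\left(O \right)} = 3 \cdot 3 \cdot 4 = 3 \cdot 12 = 36$)
$N = 146$
$F{\left(Z{\left(4 \right)} \right)} - N = 21 - 146 = -125$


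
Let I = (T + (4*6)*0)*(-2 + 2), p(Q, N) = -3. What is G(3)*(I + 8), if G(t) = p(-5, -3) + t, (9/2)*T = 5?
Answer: 0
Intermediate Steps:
T = 10/9 (T = (2/9)*5 = 10/9 ≈ 1.1111)
G(t) = -3 + t
I = 0 (I = (10/9 + (4*6)*0)*(-2 + 2) = (10/9 + 24*0)*0 = (10/9 + 0)*0 = (10/9)*0 = 0)
G(3)*(I + 8) = (-3 + 3)*(0 + 8) = 0*8 = 0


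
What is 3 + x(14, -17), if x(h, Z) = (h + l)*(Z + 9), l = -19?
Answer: 43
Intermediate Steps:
x(h, Z) = (-19 + h)*(9 + Z) (x(h, Z) = (h - 19)*(Z + 9) = (-19 + h)*(9 + Z))
3 + x(14, -17) = 3 + (-171 - 19*(-17) + 9*14 - 17*14) = 3 + (-171 + 323 + 126 - 238) = 3 + 40 = 43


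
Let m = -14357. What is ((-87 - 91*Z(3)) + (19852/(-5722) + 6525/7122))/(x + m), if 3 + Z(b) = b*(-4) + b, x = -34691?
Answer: -6808632421/333134702672 ≈ -0.020438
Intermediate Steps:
Z(b) = -3 - 3*b (Z(b) = -3 + (b*(-4) + b) = -3 + (-4*b + b) = -3 - 3*b)
((-87 - 91*Z(3)) + (19852/(-5722) + 6525/7122))/(x + m) = ((-87 - 91*(-3 - 3*3)) + (19852/(-5722) + 6525/7122))/(-34691 - 14357) = ((-87 - 91*(-3 - 9)) + (19852*(-1/5722) + 6525*(1/7122)))/(-49048) = ((-87 - 91*(-12)) + (-9926/2861 + 2175/2374))*(-1/49048) = ((-87 + 1092) - 17341649/6792014)*(-1/49048) = (1005 - 17341649/6792014)*(-1/49048) = (6808632421/6792014)*(-1/49048) = -6808632421/333134702672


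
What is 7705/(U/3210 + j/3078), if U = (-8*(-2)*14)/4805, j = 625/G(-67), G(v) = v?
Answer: -4084728873747750/1598972771 ≈ -2.5546e+6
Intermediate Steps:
j = -625/67 (j = 625/(-67) = 625*(-1/67) = -625/67 ≈ -9.3284)
U = 224/4805 (U = (16*14)*(1/4805) = 224*(1/4805) = 224/4805 ≈ 0.046618)
7705/(U/3210 + j/3078) = 7705/((224/4805)/3210 - 625/67/3078) = 7705/((224/4805)*(1/3210) - 625/67*1/3078) = 7705/(112/7712025 - 625/206226) = 7705/(-1598972771/530140022550) = 7705*(-530140022550/1598972771) = -4084728873747750/1598972771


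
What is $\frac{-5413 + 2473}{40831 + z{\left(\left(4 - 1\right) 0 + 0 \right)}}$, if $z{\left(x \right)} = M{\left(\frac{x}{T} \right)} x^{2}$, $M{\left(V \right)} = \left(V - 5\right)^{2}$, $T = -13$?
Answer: $- \frac{420}{5833} \approx -0.072004$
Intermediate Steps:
$M{\left(V \right)} = \left(-5 + V\right)^{2}$
$z{\left(x \right)} = x^{2} \left(-5 - \frac{x}{13}\right)^{2}$ ($z{\left(x \right)} = \left(-5 + \frac{x}{-13}\right)^{2} x^{2} = \left(-5 + x \left(- \frac{1}{13}\right)\right)^{2} x^{2} = \left(-5 - \frac{x}{13}\right)^{2} x^{2} = x^{2} \left(-5 - \frac{x}{13}\right)^{2}$)
$\frac{-5413 + 2473}{40831 + z{\left(\left(4 - 1\right) 0 + 0 \right)}} = \frac{-5413 + 2473}{40831 + \frac{\left(\left(4 - 1\right) 0 + 0\right)^{2} \left(65 + \left(\left(4 - 1\right) 0 + 0\right)\right)^{2}}{169}} = - \frac{2940}{40831 + \frac{\left(\left(4 - 1\right) 0 + 0\right)^{2} \left(65 + \left(\left(4 - 1\right) 0 + 0\right)\right)^{2}}{169}} = - \frac{2940}{40831 + \frac{\left(3 \cdot 0 + 0\right)^{2} \left(65 + \left(3 \cdot 0 + 0\right)\right)^{2}}{169}} = - \frac{2940}{40831 + \frac{\left(0 + 0\right)^{2} \left(65 + \left(0 + 0\right)\right)^{2}}{169}} = - \frac{2940}{40831 + \frac{0^{2} \left(65 + 0\right)^{2}}{169}} = - \frac{2940}{40831 + \frac{1}{169} \cdot 0 \cdot 65^{2}} = - \frac{2940}{40831 + \frac{1}{169} \cdot 0 \cdot 4225} = - \frac{2940}{40831 + 0} = - \frac{2940}{40831} = \left(-2940\right) \frac{1}{40831} = - \frac{420}{5833}$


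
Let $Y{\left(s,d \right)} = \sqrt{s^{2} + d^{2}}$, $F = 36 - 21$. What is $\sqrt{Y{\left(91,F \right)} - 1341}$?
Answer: $\sqrt{-1341 + \sqrt{8506}} \approx 35.338 i$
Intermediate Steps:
$F = 15$ ($F = 36 - 21 = 15$)
$Y{\left(s,d \right)} = \sqrt{d^{2} + s^{2}}$
$\sqrt{Y{\left(91,F \right)} - 1341} = \sqrt{\sqrt{15^{2} + 91^{2}} - 1341} = \sqrt{\sqrt{225 + 8281} - 1341} = \sqrt{\sqrt{8506} - 1341} = \sqrt{-1341 + \sqrt{8506}}$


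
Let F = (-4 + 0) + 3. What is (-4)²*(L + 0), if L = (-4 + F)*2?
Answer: -160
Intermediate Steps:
F = -1 (F = -4 + 3 = -1)
L = -10 (L = (-4 - 1)*2 = -5*2 = -10)
(-4)²*(L + 0) = (-4)²*(-10 + 0) = 16*(-10) = -160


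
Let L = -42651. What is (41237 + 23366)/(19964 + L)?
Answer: -9229/3241 ≈ -2.8476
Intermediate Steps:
(41237 + 23366)/(19964 + L) = (41237 + 23366)/(19964 - 42651) = 64603/(-22687) = 64603*(-1/22687) = -9229/3241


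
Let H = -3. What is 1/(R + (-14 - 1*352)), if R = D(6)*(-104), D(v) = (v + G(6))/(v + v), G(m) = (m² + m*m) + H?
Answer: -1/1016 ≈ -0.00098425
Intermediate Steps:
G(m) = -3 + 2*m² (G(m) = (m² + m*m) - 3 = (m² + m²) - 3 = 2*m² - 3 = -3 + 2*m²)
D(v) = (69 + v)/(2*v) (D(v) = (v + (-3 + 2*6²))/(v + v) = (v + (-3 + 2*36))/((2*v)) = (v + (-3 + 72))*(1/(2*v)) = (v + 69)*(1/(2*v)) = (69 + v)*(1/(2*v)) = (69 + v)/(2*v))
R = -650 (R = ((½)*(69 + 6)/6)*(-104) = ((½)*(⅙)*75)*(-104) = (25/4)*(-104) = -650)
1/(R + (-14 - 1*352)) = 1/(-650 + (-14 - 1*352)) = 1/(-650 + (-14 - 352)) = 1/(-650 - 366) = 1/(-1016) = -1/1016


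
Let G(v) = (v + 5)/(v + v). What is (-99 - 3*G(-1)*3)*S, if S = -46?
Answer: 3726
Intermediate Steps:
G(v) = (5 + v)/(2*v) (G(v) = (5 + v)/((2*v)) = (5 + v)*(1/(2*v)) = (5 + v)/(2*v))
(-99 - 3*G(-1)*3)*S = (-99 - 3*(5 - 1)/(2*(-1))*3)*(-46) = (-99 - 3*(-1)*4/2*3)*(-46) = (-99 - 3*(-2)*3)*(-46) = (-99 + 6*3)*(-46) = (-99 + 18)*(-46) = -81*(-46) = 3726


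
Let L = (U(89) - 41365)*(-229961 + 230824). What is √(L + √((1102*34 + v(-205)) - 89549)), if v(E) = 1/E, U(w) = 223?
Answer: √(-1492120570650 + 205*I*√2188704230)/205 ≈ 0.01915 + 5958.7*I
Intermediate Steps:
L = -35505546 (L = (223 - 41365)*(-229961 + 230824) = -41142*863 = -35505546)
√(L + √((1102*34 + v(-205)) - 89549)) = √(-35505546 + √((1102*34 + 1/(-205)) - 89549)) = √(-35505546 + √((37468 - 1/205) - 89549)) = √(-35505546 + √(7680939/205 - 89549)) = √(-35505546 + √(-10676606/205)) = √(-35505546 + I*√2188704230/205)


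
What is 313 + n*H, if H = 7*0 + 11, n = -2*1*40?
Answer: -567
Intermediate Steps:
n = -80 (n = -2*40 = -80)
H = 11 (H = 0 + 11 = 11)
313 + n*H = 313 - 80*11 = 313 - 880 = -567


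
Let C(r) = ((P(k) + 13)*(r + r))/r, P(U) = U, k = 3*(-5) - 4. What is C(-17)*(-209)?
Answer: 2508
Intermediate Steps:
k = -19 (k = -15 - 4 = -19)
C(r) = -12 (C(r) = ((-19 + 13)*(r + r))/r = (-12*r)/r = -12)
C(-17)*(-209) = -12*(-209) = 2508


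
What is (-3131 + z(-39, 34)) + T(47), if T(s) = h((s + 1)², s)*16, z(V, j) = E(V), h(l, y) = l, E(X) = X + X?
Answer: 33655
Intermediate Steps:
E(X) = 2*X
z(V, j) = 2*V
T(s) = 16*(1 + s)² (T(s) = (s + 1)²*16 = (1 + s)²*16 = 16*(1 + s)²)
(-3131 + z(-39, 34)) + T(47) = (-3131 + 2*(-39)) + 16*(1 + 47)² = (-3131 - 78) + 16*48² = -3209 + 16*2304 = -3209 + 36864 = 33655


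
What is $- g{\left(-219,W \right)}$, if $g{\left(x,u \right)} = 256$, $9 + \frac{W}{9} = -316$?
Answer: $-256$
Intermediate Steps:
$W = -2925$ ($W = -81 + 9 \left(-316\right) = -81 - 2844 = -2925$)
$- g{\left(-219,W \right)} = \left(-1\right) 256 = -256$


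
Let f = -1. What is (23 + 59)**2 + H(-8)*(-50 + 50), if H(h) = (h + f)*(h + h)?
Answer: 6724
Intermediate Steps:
H(h) = 2*h*(-1 + h) (H(h) = (h - 1)*(h + h) = (-1 + h)*(2*h) = 2*h*(-1 + h))
(23 + 59)**2 + H(-8)*(-50 + 50) = (23 + 59)**2 + (2*(-8)*(-1 - 8))*(-50 + 50) = 82**2 + (2*(-8)*(-9))*0 = 6724 + 144*0 = 6724 + 0 = 6724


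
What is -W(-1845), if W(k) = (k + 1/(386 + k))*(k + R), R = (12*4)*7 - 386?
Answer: -5101067120/1459 ≈ -3.4963e+6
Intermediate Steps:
R = -50 (R = 48*7 - 386 = 336 - 386 = -50)
W(k) = (-50 + k)*(k + 1/(386 + k)) (W(k) = (k + 1/(386 + k))*(k - 50) = (k + 1/(386 + k))*(-50 + k) = (-50 + k)*(k + 1/(386 + k)))
-W(-1845) = -(-50 + (-1845)³ - 19299*(-1845) + 336*(-1845)²)/(386 - 1845) = -(-50 - 6280426125 + 35606655 + 336*3404025)/(-1459) = -(-1)*(-50 - 6280426125 + 35606655 + 1143752400)/1459 = -(-1)*(-5101067120)/1459 = -1*5101067120/1459 = -5101067120/1459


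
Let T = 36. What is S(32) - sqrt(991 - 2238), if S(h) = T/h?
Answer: 9/8 - I*sqrt(1247) ≈ 1.125 - 35.313*I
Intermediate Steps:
S(h) = 36/h
S(32) - sqrt(991 - 2238) = 36/32 - sqrt(991 - 2238) = 36*(1/32) - sqrt(-1247) = 9/8 - I*sqrt(1247)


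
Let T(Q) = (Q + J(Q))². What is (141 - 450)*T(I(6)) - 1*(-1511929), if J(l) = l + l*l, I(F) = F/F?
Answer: 1509148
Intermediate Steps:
I(F) = 1
J(l) = l + l²
T(Q) = (Q + Q*(1 + Q))²
(141 - 450)*T(I(6)) - 1*(-1511929) = (141 - 450)*(1²*(2 + 1)²) - 1*(-1511929) = -309*3² + 1511929 = -309*9 + 1511929 = -2781 + 1511929 = 1509148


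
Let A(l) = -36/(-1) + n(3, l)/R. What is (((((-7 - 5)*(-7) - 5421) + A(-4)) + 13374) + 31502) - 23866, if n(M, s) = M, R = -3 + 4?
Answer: 15712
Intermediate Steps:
R = 1
A(l) = 39 (A(l) = -36/(-1) + 3/1 = -36*(-1) + 3*1 = 36 + 3 = 39)
(((((-7 - 5)*(-7) - 5421) + A(-4)) + 13374) + 31502) - 23866 = (((((-7 - 5)*(-7) - 5421) + 39) + 13374) + 31502) - 23866 = ((((-12*(-7) - 5421) + 39) + 13374) + 31502) - 23866 = ((((84 - 5421) + 39) + 13374) + 31502) - 23866 = (((-5337 + 39) + 13374) + 31502) - 23866 = ((-5298 + 13374) + 31502) - 23866 = (8076 + 31502) - 23866 = 39578 - 23866 = 15712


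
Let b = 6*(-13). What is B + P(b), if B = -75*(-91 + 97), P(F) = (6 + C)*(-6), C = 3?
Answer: -504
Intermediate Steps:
b = -78
P(F) = -54 (P(F) = (6 + 3)*(-6) = 9*(-6) = -54)
B = -450 (B = -75*6 = -450)
B + P(b) = -450 - 54 = -504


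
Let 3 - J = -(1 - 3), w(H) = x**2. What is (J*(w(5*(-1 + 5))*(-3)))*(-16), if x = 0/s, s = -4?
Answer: 0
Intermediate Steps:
x = 0 (x = 0/(-4) = 0*(-1/4) = 0)
w(H) = 0 (w(H) = 0**2 = 0)
J = 1 (J = 3 - (-1)*(1 - 3) = 3 - (-1)*(-2) = 3 - 1*2 = 3 - 2 = 1)
(J*(w(5*(-1 + 5))*(-3)))*(-16) = (1*(0*(-3)))*(-16) = (1*0)*(-16) = 0*(-16) = 0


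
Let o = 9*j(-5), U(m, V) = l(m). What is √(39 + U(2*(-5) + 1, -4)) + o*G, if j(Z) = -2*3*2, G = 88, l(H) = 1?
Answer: -9504 + 2*√10 ≈ -9497.7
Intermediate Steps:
U(m, V) = 1
j(Z) = -12 (j(Z) = -6*2 = -12)
o = -108 (o = 9*(-12) = -108)
√(39 + U(2*(-5) + 1, -4)) + o*G = √(39 + 1) - 108*88 = √40 - 9504 = 2*√10 - 9504 = -9504 + 2*√10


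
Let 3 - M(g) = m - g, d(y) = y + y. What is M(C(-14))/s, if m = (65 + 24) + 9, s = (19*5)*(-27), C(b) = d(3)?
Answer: 89/2565 ≈ 0.034698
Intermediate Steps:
d(y) = 2*y
C(b) = 6 (C(b) = 2*3 = 6)
s = -2565 (s = 95*(-27) = -2565)
m = 98 (m = 89 + 9 = 98)
M(g) = -95 + g (M(g) = 3 - (98 - g) = 3 + (-98 + g) = -95 + g)
M(C(-14))/s = (-95 + 6)/(-2565) = -89*(-1/2565) = 89/2565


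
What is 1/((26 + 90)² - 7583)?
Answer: 1/5873 ≈ 0.00017027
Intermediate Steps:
1/((26 + 90)² - 7583) = 1/(116² - 7583) = 1/(13456 - 7583) = 1/5873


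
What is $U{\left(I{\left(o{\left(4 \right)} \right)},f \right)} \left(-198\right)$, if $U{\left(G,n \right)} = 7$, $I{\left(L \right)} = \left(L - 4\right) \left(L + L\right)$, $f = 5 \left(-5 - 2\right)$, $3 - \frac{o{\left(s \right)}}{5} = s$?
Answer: $-1386$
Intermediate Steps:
$o{\left(s \right)} = 15 - 5 s$
$f = -35$ ($f = 5 \left(-7\right) = -35$)
$I{\left(L \right)} = 2 L \left(-4 + L\right)$ ($I{\left(L \right)} = \left(-4 + L\right) 2 L = 2 L \left(-4 + L\right)$)
$U{\left(I{\left(o{\left(4 \right)} \right)},f \right)} \left(-198\right) = 7 \left(-198\right) = -1386$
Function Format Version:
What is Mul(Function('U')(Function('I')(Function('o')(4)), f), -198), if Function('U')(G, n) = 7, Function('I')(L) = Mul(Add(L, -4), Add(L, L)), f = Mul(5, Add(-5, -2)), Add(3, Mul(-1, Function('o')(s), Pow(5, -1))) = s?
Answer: -1386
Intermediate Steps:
Function('o')(s) = Add(15, Mul(-5, s))
f = -35 (f = Mul(5, -7) = -35)
Function('I')(L) = Mul(2, L, Add(-4, L)) (Function('I')(L) = Mul(Add(-4, L), Mul(2, L)) = Mul(2, L, Add(-4, L)))
Mul(Function('U')(Function('I')(Function('o')(4)), f), -198) = Mul(7, -198) = -1386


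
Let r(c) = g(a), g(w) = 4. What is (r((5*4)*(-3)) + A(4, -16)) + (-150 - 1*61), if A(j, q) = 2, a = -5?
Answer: -205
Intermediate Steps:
r(c) = 4
(r((5*4)*(-3)) + A(4, -16)) + (-150 - 1*61) = (4 + 2) + (-150 - 1*61) = 6 + (-150 - 61) = 6 - 211 = -205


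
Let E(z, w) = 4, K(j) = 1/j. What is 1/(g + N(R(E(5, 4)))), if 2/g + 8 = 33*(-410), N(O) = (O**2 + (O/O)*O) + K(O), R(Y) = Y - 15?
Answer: 74459/8183710 ≈ 0.0090984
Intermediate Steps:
R(Y) = -15 + Y
N(O) = O + 1/O + O**2 (N(O) = (O**2 + (O/O)*O) + 1/O = (O**2 + 1*O) + 1/O = (O**2 + O) + 1/O = (O + O**2) + 1/O = O + 1/O + O**2)
g = -1/6769 (g = 2/(-8 + 33*(-410)) = 2/(-8 - 13530) = 2/(-13538) = 2*(-1/13538) = -1/6769 ≈ -0.00014773)
1/(g + N(R(E(5, 4)))) = 1/(-1/6769 + ((-15 + 4) + 1/(-15 + 4) + (-15 + 4)**2)) = 1/(-1/6769 + (-11 + 1/(-11) + (-11)**2)) = 1/(-1/6769 + (-11 - 1/11 + 121)) = 1/(-1/6769 + 1209/11) = 1/(8183710/74459) = 74459/8183710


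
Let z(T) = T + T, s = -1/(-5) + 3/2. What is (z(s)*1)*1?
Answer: 17/5 ≈ 3.4000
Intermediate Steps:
s = 17/10 (s = -1*(-⅕) + 3*(½) = ⅕ + 3/2 = 17/10 ≈ 1.7000)
z(T) = 2*T
(z(s)*1)*1 = ((2*(17/10))*1)*1 = ((17/5)*1)*1 = (17/5)*1 = 17/5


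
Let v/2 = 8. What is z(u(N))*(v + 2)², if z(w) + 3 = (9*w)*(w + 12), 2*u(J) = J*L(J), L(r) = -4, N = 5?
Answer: -59292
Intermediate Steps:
v = 16 (v = 2*8 = 16)
u(J) = -2*J (u(J) = (J*(-4))/2 = (-4*J)/2 = -2*J)
z(w) = -3 + 9*w*(12 + w) (z(w) = -3 + (9*w)*(w + 12) = -3 + (9*w)*(12 + w) = -3 + 9*w*(12 + w))
z(u(N))*(v + 2)² = (-3 + 9*(-2*5)² + 108*(-2*5))*(16 + 2)² = (-3 + 9*(-10)² + 108*(-10))*18² = (-3 + 9*100 - 1080)*324 = (-3 + 900 - 1080)*324 = -183*324 = -59292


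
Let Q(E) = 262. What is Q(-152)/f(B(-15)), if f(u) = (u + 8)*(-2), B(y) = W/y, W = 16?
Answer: -1965/104 ≈ -18.894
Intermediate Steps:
B(y) = 16/y
f(u) = -16 - 2*u (f(u) = (8 + u)*(-2) = -16 - 2*u)
Q(-152)/f(B(-15)) = 262/(-16 - 32/(-15)) = 262/(-16 - 32*(-1)/15) = 262/(-16 - 2*(-16/15)) = 262/(-16 + 32/15) = 262/(-208/15) = 262*(-15/208) = -1965/104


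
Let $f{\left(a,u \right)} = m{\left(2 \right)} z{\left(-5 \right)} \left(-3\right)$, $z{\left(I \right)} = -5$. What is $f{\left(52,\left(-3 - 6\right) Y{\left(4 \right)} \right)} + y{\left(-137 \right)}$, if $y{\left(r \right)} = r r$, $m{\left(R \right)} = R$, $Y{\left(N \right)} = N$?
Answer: $18799$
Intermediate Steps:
$y{\left(r \right)} = r^{2}$
$f{\left(a,u \right)} = 30$ ($f{\left(a,u \right)} = 2 \left(-5\right) \left(-3\right) = \left(-10\right) \left(-3\right) = 30$)
$f{\left(52,\left(-3 - 6\right) Y{\left(4 \right)} \right)} + y{\left(-137 \right)} = 30 + \left(-137\right)^{2} = 30 + 18769 = 18799$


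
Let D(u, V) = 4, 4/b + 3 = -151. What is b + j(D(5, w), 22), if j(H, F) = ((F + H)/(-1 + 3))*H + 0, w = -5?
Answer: 4002/77 ≈ 51.974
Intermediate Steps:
b = -2/77 (b = 4/(-3 - 151) = 4/(-154) = 4*(-1/154) = -2/77 ≈ -0.025974)
j(H, F) = H*(F/2 + H/2) (j(H, F) = ((F + H)/2)*H + 0 = ((F + H)*(½))*H + 0 = (F/2 + H/2)*H + 0 = H*(F/2 + H/2) + 0 = H*(F/2 + H/2))
b + j(D(5, w), 22) = -2/77 + (½)*4*(22 + 4) = -2/77 + (½)*4*26 = -2/77 + 52 = 4002/77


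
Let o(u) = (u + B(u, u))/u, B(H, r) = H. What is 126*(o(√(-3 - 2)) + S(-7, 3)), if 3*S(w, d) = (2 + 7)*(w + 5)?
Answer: -504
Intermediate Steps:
S(w, d) = 15 + 3*w (S(w, d) = ((2 + 7)*(w + 5))/3 = (9*(5 + w))/3 = (45 + 9*w)/3 = 15 + 3*w)
o(u) = 2 (o(u) = (u + u)/u = (2*u)/u = 2)
126*(o(√(-3 - 2)) + S(-7, 3)) = 126*(2 + (15 + 3*(-7))) = 126*(2 + (15 - 21)) = 126*(2 - 6) = 126*(-4) = -504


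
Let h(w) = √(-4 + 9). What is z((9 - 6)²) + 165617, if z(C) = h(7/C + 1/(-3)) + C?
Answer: 165626 + √5 ≈ 1.6563e+5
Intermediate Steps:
h(w) = √5
z(C) = C + √5 (z(C) = √5 + C = C + √5)
z((9 - 6)²) + 165617 = ((9 - 6)² + √5) + 165617 = (3² + √5) + 165617 = (9 + √5) + 165617 = 165626 + √5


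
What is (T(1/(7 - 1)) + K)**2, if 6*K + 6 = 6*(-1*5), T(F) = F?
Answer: 1225/36 ≈ 34.028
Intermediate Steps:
K = -6 (K = -1 + (6*(-1*5))/6 = -1 + (6*(-5))/6 = -1 + (1/6)*(-30) = -1 - 5 = -6)
(T(1/(7 - 1)) + K)**2 = (1/(7 - 1) - 6)**2 = (1/6 - 6)**2 = (-35/6)**2 = 1225/36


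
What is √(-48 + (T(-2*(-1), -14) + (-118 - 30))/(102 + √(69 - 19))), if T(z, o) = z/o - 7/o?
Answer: √(-988554 - 47040*√2)/(14*√(102 + 5*√2)) ≈ 7.0252*I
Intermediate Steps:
T(z, o) = -7/o + z/o
√(-48 + (T(-2*(-1), -14) + (-118 - 30))/(102 + √(69 - 19))) = √(-48 + ((-7 - 2*(-1))/(-14) + (-118 - 30))/(102 + √(69 - 19))) = √(-48 + (-(-7 + 2)/14 - 148)/(102 + √50)) = √(-48 + (-1/14*(-5) - 148)/(102 + 5*√2)) = √(-48 + (5/14 - 148)/(102 + 5*√2)) = √(-48 - 2067/(14*(102 + 5*√2)))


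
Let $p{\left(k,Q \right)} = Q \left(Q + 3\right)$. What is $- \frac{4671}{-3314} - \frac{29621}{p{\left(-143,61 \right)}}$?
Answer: $- \frac{39964205}{6468928} \approx -6.1779$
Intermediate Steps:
$p{\left(k,Q \right)} = Q \left(3 + Q\right)$
$- \frac{4671}{-3314} - \frac{29621}{p{\left(-143,61 \right)}} = - \frac{4671}{-3314} - \frac{29621}{61 \left(3 + 61\right)} = \left(-4671\right) \left(- \frac{1}{3314}\right) - \frac{29621}{61 \cdot 64} = \frac{4671}{3314} - \frac{29621}{3904} = - \frac{39964205}{6468928}$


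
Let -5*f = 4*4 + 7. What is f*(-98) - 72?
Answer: 1894/5 ≈ 378.80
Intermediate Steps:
f = -23/5 (f = -(4*4 + 7)/5 = -(16 + 7)/5 = -1/5*23 = -23/5 ≈ -4.6000)
f*(-98) - 72 = -23/5*(-98) - 72 = 2254/5 - 72 = 1894/5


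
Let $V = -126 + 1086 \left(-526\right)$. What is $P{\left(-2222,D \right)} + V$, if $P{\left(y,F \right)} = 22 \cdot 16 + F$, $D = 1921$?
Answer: $-569089$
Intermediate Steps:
$P{\left(y,F \right)} = 352 + F$
$V = -571362$ ($V = -126 - 571236 = -571362$)
$P{\left(-2222,D \right)} + V = \left(352 + 1921\right) - 571362 = 2273 - 571362 = -569089$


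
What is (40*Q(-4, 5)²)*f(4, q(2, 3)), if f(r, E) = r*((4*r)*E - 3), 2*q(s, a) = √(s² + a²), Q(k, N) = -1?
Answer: -480 + 1280*√13 ≈ 4135.1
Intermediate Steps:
q(s, a) = √(a² + s²)/2 (q(s, a) = √(s² + a²)/2 = √(a² + s²)/2)
f(r, E) = r*(-3 + 4*E*r) (f(r, E) = r*(4*E*r - 3) = r*(-3 + 4*E*r))
(40*Q(-4, 5)²)*f(4, q(2, 3)) = (40*(-1)²)*(4*(-3 + 4*(√(3² + 2²)/2)*4)) = (40*1)*(4*(-3 + 4*(√(9 + 4)/2)*4)) = 40*(4*(-3 + 4*(√13/2)*4)) = 40*(4*(-3 + 8*√13)) = 40*(-12 + 32*√13) = -480 + 1280*√13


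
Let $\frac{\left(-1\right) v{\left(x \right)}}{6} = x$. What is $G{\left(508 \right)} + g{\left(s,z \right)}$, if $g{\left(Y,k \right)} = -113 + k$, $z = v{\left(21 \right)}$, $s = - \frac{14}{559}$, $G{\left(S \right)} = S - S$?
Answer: $-239$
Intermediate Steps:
$G{\left(S \right)} = 0$
$s = - \frac{14}{559}$ ($s = \left(-14\right) \frac{1}{559} = - \frac{14}{559} \approx -0.025045$)
$v{\left(x \right)} = - 6 x$
$z = -126$ ($z = \left(-6\right) 21 = -126$)
$G{\left(508 \right)} + g{\left(s,z \right)} = 0 - 239 = -239$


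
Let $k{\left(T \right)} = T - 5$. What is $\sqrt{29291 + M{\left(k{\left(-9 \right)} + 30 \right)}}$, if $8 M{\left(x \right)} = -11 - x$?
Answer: $\frac{\sqrt{468602}}{4} \approx 171.14$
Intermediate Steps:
$k{\left(T \right)} = -5 + T$
$M{\left(x \right)} = - \frac{11}{8} - \frac{x}{8}$ ($M{\left(x \right)} = \frac{-11 - x}{8} = - \frac{11}{8} - \frac{x}{8}$)
$\sqrt{29291 + M{\left(k{\left(-9 \right)} + 30 \right)}} = \sqrt{29291 - \left(\frac{11}{8} + \frac{\left(-5 - 9\right) + 30}{8}\right)} = \sqrt{29291 - \left(\frac{11}{8} + \frac{-14 + 30}{8}\right)} = \sqrt{29291 - \frac{27}{8}} = \sqrt{\frac{234301}{8}} = \frac{\sqrt{468602}}{4}$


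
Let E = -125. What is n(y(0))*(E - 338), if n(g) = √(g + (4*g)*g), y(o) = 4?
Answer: -926*√17 ≈ -3818.0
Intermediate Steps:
n(g) = √(g + 4*g²)
n(y(0))*(E - 338) = √(4*(1 + 4*4))*(-125 - 338) = √(4*(1 + 16))*(-463) = √(4*17)*(-463) = √68*(-463) = (2*√17)*(-463) = -926*√17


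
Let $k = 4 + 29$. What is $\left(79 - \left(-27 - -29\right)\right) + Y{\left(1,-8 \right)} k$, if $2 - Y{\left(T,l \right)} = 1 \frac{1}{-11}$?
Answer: $146$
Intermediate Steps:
$k = 33$
$Y{\left(T,l \right)} = \frac{23}{11}$ ($Y{\left(T,l \right)} = 2 - 1 \frac{1}{-11} = 2 - 1 \left(- \frac{1}{11}\right) = 2 - - \frac{1}{11} = 2 + \frac{1}{11} = \frac{23}{11}$)
$\left(79 - \left(-27 - -29\right)\right) + Y{\left(1,-8 \right)} k = \left(79 - \left(-27 - -29\right)\right) + \frac{23}{11} \cdot 33 = \left(79 - \left(-27 + 29\right)\right) + 69 = \left(79 - 2\right) + 69 = 77 + 69 = 146$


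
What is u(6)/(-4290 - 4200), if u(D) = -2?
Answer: 1/4245 ≈ 0.00023557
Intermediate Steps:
u(6)/(-4290 - 4200) = -2/(-4290 - 4200) = -2/(-8490) = -2*(-1/8490) = 1/4245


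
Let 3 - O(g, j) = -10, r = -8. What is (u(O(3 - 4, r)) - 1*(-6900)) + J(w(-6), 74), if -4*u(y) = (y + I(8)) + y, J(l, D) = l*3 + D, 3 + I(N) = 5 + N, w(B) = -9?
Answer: 6938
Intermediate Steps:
I(N) = 2 + N (I(N) = -3 + (5 + N) = 2 + N)
J(l, D) = D + 3*l (J(l, D) = 3*l + D = D + 3*l)
O(g, j) = 13 (O(g, j) = 3 - 1*(-10) = 3 + 10 = 13)
u(y) = -5/2 - y/2 (u(y) = -((y + (2 + 8)) + y)/4 = -((y + 10) + y)/4 = -((10 + y) + y)/4 = -(10 + 2*y)/4 = -5/2 - y/2)
(u(O(3 - 4, r)) - 1*(-6900)) + J(w(-6), 74) = ((-5/2 - 1/2*13) - 1*(-6900)) + (74 + 3*(-9)) = ((-5/2 - 13/2) + 6900) + (74 - 27) = (-9 + 6900) + 47 = 6891 + 47 = 6938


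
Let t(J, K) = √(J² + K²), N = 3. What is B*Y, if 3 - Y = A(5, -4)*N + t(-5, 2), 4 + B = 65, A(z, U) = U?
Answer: 915 - 61*√29 ≈ 586.50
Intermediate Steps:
B = 61 (B = -4 + 65 = 61)
Y = 15 - √29 (Y = 3 - (-4*3 + √((-5)² + 2²)) = 3 - (-12 + √(25 + 4)) = 3 - (-12 + √29) = 3 + (12 - √29) = 15 - √29 ≈ 9.6148)
B*Y = 61*(15 - √29) = 915 - 61*√29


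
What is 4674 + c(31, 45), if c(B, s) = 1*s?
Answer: 4719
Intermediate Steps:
c(B, s) = s
4674 + c(31, 45) = 4674 + 45 = 4719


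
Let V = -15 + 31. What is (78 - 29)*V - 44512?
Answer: -43728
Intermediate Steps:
V = 16
(78 - 29)*V - 44512 = (78 - 29)*16 - 44512 = 49*16 - 44512 = 784 - 44512 = -43728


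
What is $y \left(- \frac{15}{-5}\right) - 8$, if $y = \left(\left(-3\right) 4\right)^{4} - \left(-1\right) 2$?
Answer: $62206$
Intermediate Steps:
$y = 20738$ ($y = \left(-12\right)^{4} - -2 = 20736 + 2 = 20738$)
$y \left(- \frac{15}{-5}\right) - 8 = 20738 \left(- \frac{15}{-5}\right) - 8 = 20738 \left(\left(-15\right) \left(- \frac{1}{5}\right)\right) - 8 = 20738 \cdot 3 - 8 = 62214 - 8 = 62206$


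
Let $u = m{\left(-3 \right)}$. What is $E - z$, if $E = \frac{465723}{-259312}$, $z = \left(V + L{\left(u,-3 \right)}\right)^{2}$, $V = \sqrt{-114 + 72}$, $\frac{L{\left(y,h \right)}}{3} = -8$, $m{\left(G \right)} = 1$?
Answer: $- \frac{138938331}{259312} + 48 i \sqrt{42} \approx -535.8 + 311.08 i$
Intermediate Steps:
$u = 1$
$L{\left(y,h \right)} = -24$ ($L{\left(y,h \right)} = 3 \left(-8\right) = -24$)
$V = i \sqrt{42}$ ($V = \sqrt{-42} = i \sqrt{42} \approx 6.4807 i$)
$z = \left(-24 + i \sqrt{42}\right)^{2}$ ($z = \left(i \sqrt{42} - 24\right)^{2} = \left(-24 + i \sqrt{42}\right)^{2} \approx 534.0 - 311.08 i$)
$E = - \frac{465723}{259312}$ ($E = 465723 \left(- \frac{1}{259312}\right) = - \frac{465723}{259312} \approx -1.796$)
$E - z = - \frac{465723}{259312} - \left(24 - i \sqrt{42}\right)^{2}$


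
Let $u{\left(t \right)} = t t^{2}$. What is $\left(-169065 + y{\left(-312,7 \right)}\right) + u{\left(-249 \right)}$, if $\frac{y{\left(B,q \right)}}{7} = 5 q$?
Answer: $-15607069$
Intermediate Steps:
$y{\left(B,q \right)} = 35 q$ ($y{\left(B,q \right)} = 7 \cdot 5 q = 35 q$)
$u{\left(t \right)} = t^{3}$
$\left(-169065 + y{\left(-312,7 \right)}\right) + u{\left(-249 \right)} = \left(-169065 + 35 \cdot 7\right) + \left(-249\right)^{3} = \left(-169065 + 245\right) - 15438249 = -168820 - 15438249 = -15607069$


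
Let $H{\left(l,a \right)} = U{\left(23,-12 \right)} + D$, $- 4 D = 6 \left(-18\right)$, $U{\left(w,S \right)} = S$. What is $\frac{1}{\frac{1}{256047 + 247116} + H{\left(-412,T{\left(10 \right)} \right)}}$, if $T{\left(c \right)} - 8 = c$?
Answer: $\frac{503163}{7547446} \approx 0.066667$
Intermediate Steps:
$D = 27$ ($D = - \frac{6 \left(-18\right)}{4} = \left(- \frac{1}{4}\right) \left(-108\right) = 27$)
$T{\left(c \right)} = 8 + c$
$H{\left(l,a \right)} = 15$ ($H{\left(l,a \right)} = -12 + 27 = 15$)
$\frac{1}{\frac{1}{256047 + 247116} + H{\left(-412,T{\left(10 \right)} \right)}} = \frac{1}{\frac{1}{256047 + 247116} + 15} = \frac{1}{\frac{1}{503163} + 15} = \frac{1}{\frac{7547446}{503163}} = \frac{503163}{7547446}$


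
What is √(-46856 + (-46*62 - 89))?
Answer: 3*I*√5533 ≈ 223.15*I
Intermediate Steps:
√(-46856 + (-46*62 - 89)) = √(-46856 + (-2852 - 89)) = √(-46856 - 2941) = √(-49797) = 3*I*√5533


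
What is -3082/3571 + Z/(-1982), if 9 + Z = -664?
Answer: -3705241/7077722 ≈ -0.52351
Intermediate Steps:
Z = -673 (Z = -9 - 664 = -673)
-3082/3571 + Z/(-1982) = -3082/3571 - 673/(-1982) = -3082*1/3571 - 673*(-1/1982) = -3082/3571 + 673/1982 = -3705241/7077722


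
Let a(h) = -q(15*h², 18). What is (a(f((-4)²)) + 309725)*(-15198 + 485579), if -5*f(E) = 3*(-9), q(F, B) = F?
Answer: 727415052878/5 ≈ 1.4548e+11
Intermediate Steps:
f(E) = 27/5 (f(E) = -3*(-9)/5 = -⅕*(-27) = 27/5)
a(h) = -15*h²
(a(f((-4)²)) + 309725)*(-15198 + 485579) = (-15*(27/5)² + 309725)*(-15198 + 485579) = (-15*729/25 + 309725)*470381 = (-2187/5 + 309725)*470381 = (1546438/5)*470381 = 727415052878/5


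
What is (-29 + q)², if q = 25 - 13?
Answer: 289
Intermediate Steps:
q = 12
(-29 + q)² = (-29 + 12)² = (-17)² = 289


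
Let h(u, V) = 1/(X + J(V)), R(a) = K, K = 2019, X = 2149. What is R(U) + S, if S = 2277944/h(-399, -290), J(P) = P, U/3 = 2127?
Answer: 4234699915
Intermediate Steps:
U = 6381 (U = 3*2127 = 6381)
R(a) = 2019
h(u, V) = 1/(2149 + V)
S = 4234697896 (S = 2277944/(1/(2149 - 290)) = 2277944/(1/1859) = 2277944*1859 = 4234697896)
R(U) + S = 2019 + 4234697896 = 4234699915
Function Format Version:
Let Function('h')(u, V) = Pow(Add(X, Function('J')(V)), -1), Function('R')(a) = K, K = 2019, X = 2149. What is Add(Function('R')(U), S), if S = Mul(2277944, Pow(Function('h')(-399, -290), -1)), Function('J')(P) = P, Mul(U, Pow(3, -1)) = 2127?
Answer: 4234699915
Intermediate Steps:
U = 6381 (U = Mul(3, 2127) = 6381)
Function('R')(a) = 2019
Function('h')(u, V) = Pow(Add(2149, V), -1)
S = 4234697896 (S = Mul(2277944, Pow(Pow(Add(2149, -290), -1), -1)) = Mul(2277944, Pow(Pow(1859, -1), -1)) = Mul(2277944, Pow(Rational(1, 1859), -1)) = Mul(2277944, 1859) = 4234697896)
Add(Function('R')(U), S) = Add(2019, 4234697896) = 4234699915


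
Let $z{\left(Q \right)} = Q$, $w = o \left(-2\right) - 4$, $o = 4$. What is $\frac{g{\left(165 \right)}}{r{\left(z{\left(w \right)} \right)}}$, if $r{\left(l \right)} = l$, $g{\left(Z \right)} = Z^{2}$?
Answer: $- \frac{9075}{4} \approx -2268.8$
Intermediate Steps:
$w = -12$ ($w = 4 \left(-2\right) - 4 = -8 - 4 = -12$)
$\frac{g{\left(165 \right)}}{r{\left(z{\left(w \right)} \right)}} = \frac{165^{2}}{-12} = 27225 \left(- \frac{1}{12}\right) = - \frac{9075}{4}$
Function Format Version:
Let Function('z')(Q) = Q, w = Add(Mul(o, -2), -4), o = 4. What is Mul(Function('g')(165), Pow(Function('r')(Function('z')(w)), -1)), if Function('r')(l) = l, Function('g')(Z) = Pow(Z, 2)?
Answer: Rational(-9075, 4) ≈ -2268.8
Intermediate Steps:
w = -12 (w = Add(Mul(4, -2), -4) = Add(-8, -4) = -12)
Mul(Function('g')(165), Pow(Function('r')(Function('z')(w)), -1)) = Mul(Pow(165, 2), Pow(-12, -1)) = Mul(27225, Rational(-1, 12)) = Rational(-9075, 4)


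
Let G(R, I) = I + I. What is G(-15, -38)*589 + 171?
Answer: -44593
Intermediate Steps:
G(R, I) = 2*I
G(-15, -38)*589 + 171 = (2*(-38))*589 + 171 = -76*589 + 171 = -44764 + 171 = -44593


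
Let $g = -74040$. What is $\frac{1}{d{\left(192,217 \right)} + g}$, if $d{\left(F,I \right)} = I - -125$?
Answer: $- \frac{1}{73698} \approx -1.3569 \cdot 10^{-5}$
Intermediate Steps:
$d{\left(F,I \right)} = 125 + I$ ($d{\left(F,I \right)} = I + 125 = 125 + I$)
$\frac{1}{d{\left(192,217 \right)} + g} = \frac{1}{\left(125 + 217\right) - 74040} = \frac{1}{342 - 74040} = \frac{1}{-73698} = - \frac{1}{73698}$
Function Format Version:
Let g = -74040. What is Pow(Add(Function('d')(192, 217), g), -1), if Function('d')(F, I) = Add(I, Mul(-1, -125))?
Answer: Rational(-1, 73698) ≈ -1.3569e-5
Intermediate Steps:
Function('d')(F, I) = Add(125, I) (Function('d')(F, I) = Add(I, 125) = Add(125, I))
Pow(Add(Function('d')(192, 217), g), -1) = Pow(Add(Add(125, 217), -74040), -1) = Pow(Add(342, -74040), -1) = Pow(-73698, -1) = Rational(-1, 73698)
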